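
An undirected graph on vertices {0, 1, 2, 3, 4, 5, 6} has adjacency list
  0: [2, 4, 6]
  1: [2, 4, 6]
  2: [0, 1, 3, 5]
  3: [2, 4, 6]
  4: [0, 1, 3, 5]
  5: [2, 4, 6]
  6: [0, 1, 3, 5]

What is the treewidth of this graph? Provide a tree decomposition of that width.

Each bag holds 4 vertices, so the decomposition has width 3, which upper-bounds the treewidth. For the lower bound: the 4 vertex sets {4,5}, {1,6}, {2}, {0} are disjoint, each induces a connected subgraph, and every pair is joined by at least one edge of G. Contracting each set to a single vertex therefore yields K_{4} as a minor, and since treewidth is minor-monotone, tw(G) ≥ tw(K_{4}) = 3. Combining the bounds, tw(G) = 3.

Treewidth 3.
Bags: B1 = {2, 4, 5, 6}  B2 = {1, 2, 4, 6}  B3 = {0, 2, 4, 6}  B4 = {2, 3, 4, 6}
Tree: B1–B2, B2–B3, B3–B4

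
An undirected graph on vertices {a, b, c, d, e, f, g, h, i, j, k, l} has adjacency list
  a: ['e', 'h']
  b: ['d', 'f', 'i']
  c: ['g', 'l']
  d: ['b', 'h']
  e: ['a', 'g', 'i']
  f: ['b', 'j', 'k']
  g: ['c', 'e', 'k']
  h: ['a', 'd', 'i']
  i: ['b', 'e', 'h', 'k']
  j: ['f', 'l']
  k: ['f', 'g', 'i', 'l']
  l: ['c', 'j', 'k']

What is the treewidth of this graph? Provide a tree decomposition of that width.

Treewidth 3.
Bags: B1 = {c, g, j, l}  B2 = {g, j, k, l}  B3 = {f, g, j, k}  B4 = {e, f, g, k}  B5 = {e, f, i, k}  B6 = {b, e, f, i}  B7 = {a, b, e, i}  B8 = {a, b, h, i}  B9 = {a, b, d, h}
Tree: B1–B2, B2–B3, B3–B4, B4–B5, B5–B6, B6–B7, B7–B8, B8–B9

Each bag holds 4 vertices, so the decomposition has width 3, which upper-bounds the treewidth. For the lower bound: the 4 vertex sets {c,j,l}, {g}, {k}, {b,e,f,i} are disjoint, each induces a connected subgraph, and every pair is joined by at least one edge of G. Contracting each set to a single vertex therefore yields K_{4} as a minor, and since treewidth is minor-monotone, tw(G) ≥ tw(K_{4}) = 3. Combining the bounds, tw(G) = 3.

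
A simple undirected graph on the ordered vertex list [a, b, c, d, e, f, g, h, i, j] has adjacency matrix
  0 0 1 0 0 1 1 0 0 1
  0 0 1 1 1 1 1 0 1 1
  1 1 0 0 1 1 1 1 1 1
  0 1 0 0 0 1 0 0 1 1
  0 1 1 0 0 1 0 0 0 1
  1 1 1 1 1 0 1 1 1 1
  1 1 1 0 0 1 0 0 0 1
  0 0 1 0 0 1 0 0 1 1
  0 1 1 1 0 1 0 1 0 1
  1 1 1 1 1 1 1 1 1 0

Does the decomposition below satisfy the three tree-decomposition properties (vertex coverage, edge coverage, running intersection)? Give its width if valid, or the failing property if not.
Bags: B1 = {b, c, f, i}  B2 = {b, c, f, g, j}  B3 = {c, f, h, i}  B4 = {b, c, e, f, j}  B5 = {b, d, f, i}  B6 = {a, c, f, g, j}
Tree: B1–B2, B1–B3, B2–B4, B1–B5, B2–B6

A tree decomposition must satisfy three properties: every vertex lies in some bag; for every edge, both endpoints lie together in some bag; and for every vertex, the bags containing it form a connected subtree. Here edge (j,i) lies in no bag, so the decomposition is invalid.

No — edge (j,i) lies in no bag.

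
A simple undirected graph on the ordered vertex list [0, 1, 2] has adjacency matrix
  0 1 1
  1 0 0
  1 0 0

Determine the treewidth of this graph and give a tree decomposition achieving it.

Treewidth 1.
One such decomposition:
Bags: B1 = {0, 2}  B2 = {0, 1}
Tree: B1–B2

Every bag has size at most 2, so the width is 2 − 1 = 1 and tw(G) ≤ 1. G has an edge, so its treewidth is at least 1. Combining the bounds, tw(G) = 1.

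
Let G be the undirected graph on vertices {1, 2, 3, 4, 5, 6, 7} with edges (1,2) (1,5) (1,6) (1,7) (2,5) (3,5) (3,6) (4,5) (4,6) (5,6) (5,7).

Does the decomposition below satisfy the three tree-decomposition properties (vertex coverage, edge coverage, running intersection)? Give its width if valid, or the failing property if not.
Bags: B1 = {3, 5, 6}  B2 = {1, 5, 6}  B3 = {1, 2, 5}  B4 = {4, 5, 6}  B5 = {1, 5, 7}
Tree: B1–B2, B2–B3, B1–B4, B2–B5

Checking the three conditions: (i) the bags cover all of {1, 2, 3, 4, 5, 6, 7}; (ii) for each edge, some bag contains both endpoints; (iii) the bags containing any fixed vertex form a subtree. All hold, so the decomposition is valid with width 3 − 1 = 2.

Yes; width 2.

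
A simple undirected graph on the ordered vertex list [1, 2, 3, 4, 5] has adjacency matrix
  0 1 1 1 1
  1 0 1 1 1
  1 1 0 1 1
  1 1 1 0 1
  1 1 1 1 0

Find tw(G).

4

A width-4 tree decomposition is:
Bags: B1 = {1, 2, 3, 4, 5}
Tree: (single bag)
A single bag containing all 5 vertices is trivially a valid decomposition of width 4. Conversely, {1, 2, 3, 4, 5} is a clique of size 5, and the vertices of any clique must share a bag in every tree decomposition; so some bag has ≥ 5 vertices and tw(G) ≥ 4. Therefore the treewidth is 4.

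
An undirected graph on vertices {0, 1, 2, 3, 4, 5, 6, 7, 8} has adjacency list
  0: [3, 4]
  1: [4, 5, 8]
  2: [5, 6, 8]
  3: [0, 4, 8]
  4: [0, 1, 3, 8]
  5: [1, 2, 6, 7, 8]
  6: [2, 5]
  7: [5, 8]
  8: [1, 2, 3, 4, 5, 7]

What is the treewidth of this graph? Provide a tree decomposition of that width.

Each bag holds 3 vertices, so the decomposition has width 2, which upper-bounds the treewidth. Conversely, {0, 3, 4} is a clique of size 3, and the vertices of any clique must share a bag in every tree decomposition; so some bag has ≥ 3 vertices and tw(G) ≥ 2. The upper and lower bounds meet at 2, so that is the treewidth.

Treewidth 2.
Bags: B1 = {1, 4, 8}  B2 = {3, 4, 8}  B3 = {1, 5, 8}  B4 = {2, 5, 8}  B5 = {0, 3, 4}  B6 = {2, 5, 6}  B7 = {5, 7, 8}
Tree: B1–B2, B1–B3, B3–B4, B2–B5, B4–B6, B4–B7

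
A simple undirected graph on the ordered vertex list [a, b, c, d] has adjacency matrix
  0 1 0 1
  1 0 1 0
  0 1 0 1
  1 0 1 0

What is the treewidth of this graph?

2

A width-2 tree decomposition is:
Bags: B1 = {b, c, d}  B2 = {a, b, d}
Tree: B1–B2
Each bag holds 3 vertices, so the decomposition has width 2, which upper-bounds the treewidth. For the lower bound, G contains the cycle d–c–b–a–d, so G is not a forest; only forests have treewidth ≤ 1, hence tw(G) ≥ 2. Hence tw(G) = 2 exactly.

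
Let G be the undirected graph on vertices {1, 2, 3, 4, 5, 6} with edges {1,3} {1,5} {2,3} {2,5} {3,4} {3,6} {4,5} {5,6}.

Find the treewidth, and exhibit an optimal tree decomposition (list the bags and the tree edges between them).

Treewidth 2.
One optimal decomposition is:
Bags: B1 = {1, 3, 5}  B2 = {3, 5, 6}  B3 = {2, 3, 5}  B4 = {3, 4, 5}
Tree: B1–B2, B2–B3, B3–B4

The largest bag has 3 vertices, giving width 2; this decomposition certifies tw(G) ≤ 2. The edges 5–1–3–6–5 form a cycle, so G is not a tree and its treewidth is at least 2. Combining the bounds, tw(G) = 2.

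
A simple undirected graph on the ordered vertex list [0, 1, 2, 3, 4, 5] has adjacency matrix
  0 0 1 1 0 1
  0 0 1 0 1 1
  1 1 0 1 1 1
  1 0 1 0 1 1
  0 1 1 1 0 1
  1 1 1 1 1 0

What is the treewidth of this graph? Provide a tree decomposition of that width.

Treewidth 3.
One such decomposition:
Bags: B1 = {2, 3, 4, 5}  B2 = {1, 2, 4, 5}  B3 = {0, 2, 3, 5}
Tree: B1–B2, B1–B3

Every bag has size at most 4, so the width is 4 − 1 = 3 and tw(G) ≤ 3. Conversely, {1, 2, 4, 5} is a clique of size 4, and the vertices of any clique must share a bag in every tree decomposition; so some bag has ≥ 4 vertices and tw(G) ≥ 3. Hence tw(G) = 3 exactly.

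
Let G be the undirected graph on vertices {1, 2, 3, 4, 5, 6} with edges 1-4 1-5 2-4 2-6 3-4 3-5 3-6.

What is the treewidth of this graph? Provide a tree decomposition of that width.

Each bag holds 3 vertices, so the decomposition has width 2, which upper-bounds the treewidth. Since 2–6–3–4–2 is a cycle in G, G is not acyclic. Forests are exactly the graphs of treewidth ≤ 1, so tw(G) ≥ 2. Combining the bounds, tw(G) = 2.

Treewidth 2.
Bags: B1 = {2, 4, 6}  B2 = {3, 4, 6}  B3 = {1, 3, 4}  B4 = {1, 3, 5}
Tree: B1–B2, B2–B3, B3–B4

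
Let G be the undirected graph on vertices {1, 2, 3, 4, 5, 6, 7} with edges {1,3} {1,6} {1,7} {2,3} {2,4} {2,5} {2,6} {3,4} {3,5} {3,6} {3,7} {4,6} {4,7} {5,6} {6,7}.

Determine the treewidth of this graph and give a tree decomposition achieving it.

Treewidth 3.
One optimal decomposition is:
Bags: B1 = {3, 4, 6, 7}  B2 = {2, 3, 4, 6}  B3 = {1, 3, 6, 7}  B4 = {2, 3, 5, 6}
Tree: B1–B2, B1–B3, B2–B4

The largest bag has 4 vertices, giving width 3; this decomposition certifies tw(G) ≤ 3. For the lower bound, the 4 vertices {1, 3, 6, 7} are pairwise adjacent, and any tree decomposition puts a clique entirely inside one bag — forcing width ≥ 3. Combining the bounds, tw(G) = 3.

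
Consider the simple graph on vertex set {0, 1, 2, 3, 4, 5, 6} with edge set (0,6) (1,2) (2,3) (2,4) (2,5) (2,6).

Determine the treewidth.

A width-1 tree decomposition is:
Bags: B1 = {1, 2}  B2 = {2, 5}  B3 = {2, 3}  B4 = {2, 6}  B5 = {0, 6}  B6 = {2, 4}
Tree: B1–B2, B2–B3, B3–B4, B4–B5, B1–B6
Each bag holds 2 vertices, so the decomposition has width 1, which upper-bounds the treewidth. Since G has at least one edge (e.g. 1–2), it is not an edgeless graph, so tw(G) ≥ 1. Hence tw(G) = 1 exactly.

1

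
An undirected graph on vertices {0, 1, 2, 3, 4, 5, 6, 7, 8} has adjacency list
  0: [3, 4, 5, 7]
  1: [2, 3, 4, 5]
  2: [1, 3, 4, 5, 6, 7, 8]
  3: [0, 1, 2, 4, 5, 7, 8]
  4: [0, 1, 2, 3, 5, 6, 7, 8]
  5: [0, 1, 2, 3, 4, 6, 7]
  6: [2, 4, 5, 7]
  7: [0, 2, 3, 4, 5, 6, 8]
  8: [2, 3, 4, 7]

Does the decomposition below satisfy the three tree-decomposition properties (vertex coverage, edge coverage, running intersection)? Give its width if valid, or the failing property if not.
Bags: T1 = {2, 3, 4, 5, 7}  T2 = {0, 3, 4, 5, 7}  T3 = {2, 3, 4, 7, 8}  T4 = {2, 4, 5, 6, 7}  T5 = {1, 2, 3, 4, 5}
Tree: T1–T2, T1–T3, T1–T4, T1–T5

Yes; width 4.

Checking the three conditions: (i) the bags cover all of {0, 1, 2, 3, 4, 5, 6, 7, 8}; (ii) for each edge, some bag contains both endpoints; (iii) the bags containing any fixed vertex form a subtree. All hold, so the decomposition is valid with width 5 − 1 = 4.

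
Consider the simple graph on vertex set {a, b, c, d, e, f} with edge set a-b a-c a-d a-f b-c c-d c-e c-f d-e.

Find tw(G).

2

A width-2 tree decomposition is:
Bags: B1 = {a, c, f}  B2 = {a, c, d}  B3 = {a, b, c}  B4 = {c, d, e}
Tree: B1–B2, B1–B3, B2–B4
Every bag has size at most 3, so the width is 3 − 1 = 2 and tw(G) ≤ 2. On the other hand G contains the 3-clique {c, d, e}. A clique must lie in a single bag of any decomposition, so no decomposition can have width below 2. The upper and lower bounds meet at 2, so that is the treewidth.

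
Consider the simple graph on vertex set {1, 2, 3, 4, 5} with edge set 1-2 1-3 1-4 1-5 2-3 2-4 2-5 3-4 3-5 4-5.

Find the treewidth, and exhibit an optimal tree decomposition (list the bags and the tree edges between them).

With just one bag of size 5, the width is 5 − 1 = 4, so tw(G) ≤ 4. On the other hand G contains the 5-clique {1, 2, 3, 4, 5}. A clique must lie in a single bag of any decomposition, so no decomposition can have width below 4. Combining the bounds, tw(G) = 4.

Treewidth 4.
One optimal decomposition is:
Bags: B1 = {1, 2, 3, 4, 5}
Tree: (single bag)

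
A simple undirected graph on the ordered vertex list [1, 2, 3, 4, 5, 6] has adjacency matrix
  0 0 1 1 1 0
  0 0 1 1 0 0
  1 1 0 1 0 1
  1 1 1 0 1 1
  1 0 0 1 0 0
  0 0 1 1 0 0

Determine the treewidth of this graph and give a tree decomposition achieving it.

Treewidth 2.
Bags: B1 = {2, 3, 4}  B2 = {1, 3, 4}  B3 = {3, 4, 6}  B4 = {1, 4, 5}
Tree: B1–B2, B1–B3, B2–B4

Every bag has size at most 3, so the width is 3 − 1 = 2 and tw(G) ≤ 2. For the lower bound, the 3 vertices {1, 3, 4} are pairwise adjacent, and any tree decomposition puts a clique entirely inside one bag — forcing width ≥ 2. Therefore the treewidth is 2.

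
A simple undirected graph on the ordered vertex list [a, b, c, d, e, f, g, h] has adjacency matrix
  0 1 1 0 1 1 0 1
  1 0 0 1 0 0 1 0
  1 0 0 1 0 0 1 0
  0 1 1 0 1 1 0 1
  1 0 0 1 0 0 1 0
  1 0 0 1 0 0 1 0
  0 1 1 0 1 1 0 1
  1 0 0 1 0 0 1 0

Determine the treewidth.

3

A width-3 tree decomposition is:
Bags: B1 = {a, d, f, g}  B2 = {a, c, d, g}  B3 = {a, d, e, g}  B4 = {a, b, d, g}  B5 = {a, d, g, h}
Tree: B1–B2, B2–B3, B3–B4, B4–B5
Every bag has size at most 4, so the width is 4 − 1 = 3 and tw(G) ≤ 3. For the lower bound: the 4 vertex sets {a,f}, {c,g}, {d}, {e} are disjoint, each induces a connected subgraph, and every pair is joined by at least one edge of G. Contracting each set to a single vertex therefore yields K_{4} as a minor, and since treewidth is minor-monotone, tw(G) ≥ tw(K_{4}) = 3. Hence tw(G) = 3 exactly.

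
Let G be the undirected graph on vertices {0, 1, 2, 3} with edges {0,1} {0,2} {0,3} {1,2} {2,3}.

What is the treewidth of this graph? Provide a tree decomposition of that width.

Treewidth 2.
Bags: B1 = {0, 2, 3}  B2 = {0, 1, 2}
Tree: B1–B2

The largest bag has 3 vertices, giving width 2; this decomposition certifies tw(G) ≤ 2. For the lower bound, the 3 vertices {0, 1, 2} are pairwise adjacent, and any tree decomposition puts a clique entirely inside one bag — forcing width ≥ 2. Hence tw(G) = 2 exactly.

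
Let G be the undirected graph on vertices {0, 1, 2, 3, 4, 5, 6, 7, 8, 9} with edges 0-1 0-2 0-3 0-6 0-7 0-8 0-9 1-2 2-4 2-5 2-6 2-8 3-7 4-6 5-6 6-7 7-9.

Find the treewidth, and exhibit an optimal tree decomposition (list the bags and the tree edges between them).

Every bag has size at most 3, so the width is 3 − 1 = 2 and tw(G) ≤ 2. Conversely, {0, 7, 9} is a clique of size 3, and the vertices of any clique must share a bag in every tree decomposition; so some bag has ≥ 3 vertices and tw(G) ≥ 2. Hence tw(G) = 2 exactly.

Treewidth 2.
One optimal decomposition is:
Bags: B1 = {0, 6, 7}  B2 = {0, 7, 9}  B3 = {0, 2, 6}  B4 = {0, 2, 8}  B5 = {2, 5, 6}  B6 = {0, 3, 7}  B7 = {2, 4, 6}  B8 = {0, 1, 2}
Tree: B1–B2, B1–B3, B3–B4, B3–B5, B2–B6, B5–B7, B4–B8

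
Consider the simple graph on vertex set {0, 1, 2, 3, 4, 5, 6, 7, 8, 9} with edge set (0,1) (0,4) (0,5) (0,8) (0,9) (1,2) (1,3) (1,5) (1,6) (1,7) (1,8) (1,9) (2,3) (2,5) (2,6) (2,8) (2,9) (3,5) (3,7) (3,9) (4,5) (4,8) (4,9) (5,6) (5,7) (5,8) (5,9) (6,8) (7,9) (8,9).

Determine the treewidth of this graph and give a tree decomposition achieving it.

Treewidth 4.
Bags: B1 = {1, 2, 5, 6, 8}  B2 = {1, 2, 5, 8, 9}  B3 = {1, 2, 3, 5, 9}  B4 = {0, 1, 5, 8, 9}  B5 = {0, 4, 5, 8, 9}  B6 = {1, 3, 5, 7, 9}
Tree: B1–B2, B2–B3, B2–B4, B4–B5, B3–B6

The largest bag has 5 vertices, giving width 4; this decomposition certifies tw(G) ≤ 4. For the lower bound, the 5 vertices {0, 1, 5, 8, 9} are pairwise adjacent, and any tree decomposition puts a clique entirely inside one bag — forcing width ≥ 4. Hence tw(G) = 4 exactly.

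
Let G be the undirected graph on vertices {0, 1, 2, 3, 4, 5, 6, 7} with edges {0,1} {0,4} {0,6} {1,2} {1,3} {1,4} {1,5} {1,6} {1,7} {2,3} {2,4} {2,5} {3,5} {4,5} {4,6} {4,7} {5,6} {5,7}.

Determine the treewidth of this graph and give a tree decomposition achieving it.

Treewidth 3.
One optimal decomposition is:
Bags: B1 = {1, 2, 4, 5}  B2 = {1, 4, 5, 6}  B3 = {0, 1, 4, 6}  B4 = {1, 2, 3, 5}  B5 = {1, 4, 5, 7}
Tree: B1–B2, B2–B3, B1–B4, B2–B5

The largest bag has 4 vertices, giving width 3; this decomposition certifies tw(G) ≤ 3. For the lower bound, the 4 vertices {1, 2, 3, 5} are pairwise adjacent, and any tree decomposition puts a clique entirely inside one bag — forcing width ≥ 3. Therefore the treewidth is 3.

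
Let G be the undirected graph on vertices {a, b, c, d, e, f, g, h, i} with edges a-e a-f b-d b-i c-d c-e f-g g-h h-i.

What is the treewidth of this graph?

2

A width-2 tree decomposition is:
Bags: B1 = {c, d, e}  B2 = {a, d, e}  B3 = {a, d, f}  B4 = {d, f, g}  B5 = {d, g, h}  B6 = {d, h, i}  B7 = {b, d, i}
Tree: B1–B2, B2–B3, B3–B4, B4–B5, B5–B6, B6–B7
Each bag holds 3 vertices, so the decomposition has width 2, which upper-bounds the treewidth. For the lower bound, G contains the cycle d–c–e–a–f–g–h–i–b–d, so G is not a forest; only forests have treewidth ≤ 1, hence tw(G) ≥ 2. Hence tw(G) = 2 exactly.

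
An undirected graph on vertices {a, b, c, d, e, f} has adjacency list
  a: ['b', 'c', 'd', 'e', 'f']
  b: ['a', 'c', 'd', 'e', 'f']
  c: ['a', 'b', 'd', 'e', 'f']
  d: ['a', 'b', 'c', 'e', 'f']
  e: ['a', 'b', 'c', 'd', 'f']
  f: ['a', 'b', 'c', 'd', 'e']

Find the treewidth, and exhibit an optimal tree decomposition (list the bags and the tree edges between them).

With just one bag of size 6, the width is 6 − 1 = 5, so tw(G) ≤ 5. For the lower bound, the 6 vertices {a, b, c, d, e, f} are pairwise adjacent, and any tree decomposition puts a clique entirely inside one bag — forcing width ≥ 5. Hence tw(G) = 5 exactly.

Treewidth 5.
One such decomposition:
Bags: B1 = {a, b, c, d, e, f}
Tree: (single bag)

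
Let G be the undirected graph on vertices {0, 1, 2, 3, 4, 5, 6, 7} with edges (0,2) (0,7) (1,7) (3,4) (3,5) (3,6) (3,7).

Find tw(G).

A width-1 tree decomposition is:
Bags: B1 = {3, 7}  B2 = {3, 6}  B3 = {0, 7}  B4 = {1, 7}  B5 = {3, 5}  B6 = {3, 4}  B7 = {0, 2}
Tree: B1–B2, B1–B3, B1–B4, B1–B5, B1–B6, B3–B7
The largest bag has 2 vertices, giving width 1; this decomposition certifies tw(G) ≤ 1. Any graph with an edge has treewidth ≥ 1, and G has the edge 3–7. The upper and lower bounds meet at 1, so that is the treewidth.

1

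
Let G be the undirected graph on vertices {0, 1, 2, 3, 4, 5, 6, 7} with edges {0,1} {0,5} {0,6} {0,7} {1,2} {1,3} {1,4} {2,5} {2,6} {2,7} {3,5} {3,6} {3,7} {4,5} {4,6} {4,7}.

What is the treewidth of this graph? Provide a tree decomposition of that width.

Treewidth 4.
Bags: B1 = {1, 3, 5, 6, 7}  B2 = {1, 4, 5, 6, 7}  B3 = {1, 2, 5, 6, 7}  B4 = {0, 1, 5, 6, 7}
Tree: B1–B2, B2–B3, B3–B4

Each bag holds 5 vertices, so the decomposition has width 4, which upper-bounds the treewidth. For the lower bound: the 5 vertex sets {3,6}, {4,5}, {2,7}, {1}, {0} are disjoint, each induces a connected subgraph, and every pair is joined by at least one edge of G. Contracting each set to a single vertex therefore yields K_{5} as a minor, and since treewidth is minor-monotone, tw(G) ≥ tw(K_{5}) = 4. Hence tw(G) = 4 exactly.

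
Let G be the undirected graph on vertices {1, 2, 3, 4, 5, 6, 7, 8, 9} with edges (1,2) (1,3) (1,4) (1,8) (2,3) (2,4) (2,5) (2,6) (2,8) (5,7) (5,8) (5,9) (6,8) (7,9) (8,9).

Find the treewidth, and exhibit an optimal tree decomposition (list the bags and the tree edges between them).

Treewidth 2.
One optimal decomposition is:
Bags: B1 = {2, 5, 8}  B2 = {5, 8, 9}  B3 = {1, 2, 8}  B4 = {5, 7, 9}  B5 = {1, 2, 4}  B6 = {2, 6, 8}  B7 = {1, 2, 3}
Tree: B1–B2, B1–B3, B2–B4, B3–B5, B3–B6, B5–B7

Every bag has size at most 3, so the width is 3 − 1 = 2 and tw(G) ≤ 2. Conversely, {5, 8, 9} is a clique of size 3, and the vertices of any clique must share a bag in every tree decomposition; so some bag has ≥ 3 vertices and tw(G) ≥ 2. Combining the bounds, tw(G) = 2.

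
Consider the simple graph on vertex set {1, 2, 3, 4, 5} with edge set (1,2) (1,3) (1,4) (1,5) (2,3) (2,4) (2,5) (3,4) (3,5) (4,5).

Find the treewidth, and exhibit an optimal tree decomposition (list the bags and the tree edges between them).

A single bag containing all 5 vertices is trivially a valid decomposition of width 4. For the lower bound, the 5 vertices {1, 2, 3, 4, 5} are pairwise adjacent, and any tree decomposition puts a clique entirely inside one bag — forcing width ≥ 4. The upper and lower bounds meet at 4, so that is the treewidth.

Treewidth 4.
One optimal decomposition is:
Bags: B1 = {1, 2, 3, 4, 5}
Tree: (single bag)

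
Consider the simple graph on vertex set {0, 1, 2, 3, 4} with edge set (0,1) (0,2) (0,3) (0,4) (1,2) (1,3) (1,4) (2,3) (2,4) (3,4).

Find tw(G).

4

A width-4 tree decomposition is:
Bags: B1 = {0, 1, 2, 3, 4}
Tree: (single bag)
With just one bag of size 5, the width is 5 − 1 = 4, so tw(G) ≤ 4. For the lower bound, the 5 vertices {0, 1, 2, 3, 4} are pairwise adjacent, and any tree decomposition puts a clique entirely inside one bag — forcing width ≥ 4. The upper and lower bounds meet at 4, so that is the treewidth.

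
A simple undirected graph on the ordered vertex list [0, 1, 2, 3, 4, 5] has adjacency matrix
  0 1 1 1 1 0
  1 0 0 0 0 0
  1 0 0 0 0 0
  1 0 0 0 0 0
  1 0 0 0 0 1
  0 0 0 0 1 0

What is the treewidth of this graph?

1

A width-1 tree decomposition is:
Bags: B1 = {4, 5}  B2 = {0, 4}  B3 = {0, 1}  B4 = {0, 3}  B5 = {0, 2}
Tree: B1–B2, B2–B3, B3–B4, B2–B5
Every bag has size at most 2, so the width is 2 − 1 = 1 and tw(G) ≤ 1. G has an edge, so its treewidth is at least 1. The upper and lower bounds meet at 1, so that is the treewidth.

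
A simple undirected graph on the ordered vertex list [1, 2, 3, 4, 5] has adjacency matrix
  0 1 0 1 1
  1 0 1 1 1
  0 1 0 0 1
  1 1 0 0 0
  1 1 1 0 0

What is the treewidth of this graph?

2

A width-2 tree decomposition is:
Bags: B1 = {1, 2, 5}  B2 = {1, 2, 4}  B3 = {2, 3, 5}
Tree: B1–B2, B1–B3
Every bag has size at most 3, so the width is 3 − 1 = 2 and tw(G) ≤ 2. On the other hand G contains the 3-clique {1, 2, 4}. A clique must lie in a single bag of any decomposition, so no decomposition can have width below 2. Combining the bounds, tw(G) = 2.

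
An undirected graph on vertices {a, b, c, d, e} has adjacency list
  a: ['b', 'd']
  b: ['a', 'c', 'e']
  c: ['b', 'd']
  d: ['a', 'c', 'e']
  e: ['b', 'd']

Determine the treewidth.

A width-2 tree decomposition is:
Bags: B1 = {b, d, e}  B2 = {a, b, d}  B3 = {b, c, d}
Tree: B1–B2, B2–B3
Every bag has size at most 3, so the width is 3 − 1 = 2 and tw(G) ≤ 2. Since e–d–a–b–e is a cycle in G, G is not acyclic. Forests are exactly the graphs of treewidth ≤ 1, so tw(G) ≥ 2. Combining the bounds, tw(G) = 2.

2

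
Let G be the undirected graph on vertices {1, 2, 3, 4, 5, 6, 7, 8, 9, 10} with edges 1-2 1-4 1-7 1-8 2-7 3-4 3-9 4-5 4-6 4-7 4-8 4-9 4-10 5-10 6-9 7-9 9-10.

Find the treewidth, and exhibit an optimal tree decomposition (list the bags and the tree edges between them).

The largest bag has 3 vertices, giving width 2; this decomposition certifies tw(G) ≤ 2. Conversely, {1, 2, 7} is a clique of size 3, and the vertices of any clique must share a bag in every tree decomposition; so some bag has ≥ 3 vertices and tw(G) ≥ 2. Therefore the treewidth is 2.

Treewidth 2.
One optimal decomposition is:
Bags: B1 = {4, 9, 10}  B2 = {4, 7, 9}  B3 = {4, 5, 10}  B4 = {1, 4, 7}  B5 = {1, 4, 8}  B6 = {3, 4, 9}  B7 = {1, 2, 7}  B8 = {4, 6, 9}
Tree: B1–B2, B1–B3, B2–B4, B4–B5, B2–B6, B4–B7, B1–B8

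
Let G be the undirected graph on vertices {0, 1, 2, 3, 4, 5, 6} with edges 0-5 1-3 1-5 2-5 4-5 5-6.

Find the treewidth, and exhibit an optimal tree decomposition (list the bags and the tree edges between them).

Treewidth 1.
Bags: B1 = {0, 5}  B2 = {2, 5}  B3 = {4, 5}  B4 = {1, 5}  B5 = {1, 3}  B6 = {5, 6}
Tree: B1–B2, B1–B3, B3–B4, B4–B5, B2–B6

Every bag has size at most 2, so the width is 2 − 1 = 1 and tw(G) ≤ 1. Any graph with an edge has treewidth ≥ 1, and G has the edge 0–5. Therefore the treewidth is 1.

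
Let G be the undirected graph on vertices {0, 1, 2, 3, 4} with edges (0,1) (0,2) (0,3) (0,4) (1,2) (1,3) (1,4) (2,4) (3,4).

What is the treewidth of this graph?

3

A width-3 tree decomposition is:
Bags: B1 = {0, 1, 3, 4}  B2 = {0, 1, 2, 4}
Tree: B1–B2
The largest bag has 4 vertices, giving width 3; this decomposition certifies tw(G) ≤ 3. Conversely, {0, 1, 2, 4} is a clique of size 4, and the vertices of any clique must share a bag in every tree decomposition; so some bag has ≥ 4 vertices and tw(G) ≥ 3. Therefore the treewidth is 3.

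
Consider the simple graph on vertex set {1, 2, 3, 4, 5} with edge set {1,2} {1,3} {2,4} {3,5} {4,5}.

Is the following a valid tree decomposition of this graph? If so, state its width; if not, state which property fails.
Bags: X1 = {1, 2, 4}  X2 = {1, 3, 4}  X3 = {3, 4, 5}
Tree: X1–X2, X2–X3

Yes; width 2.

Every vertex of G appears in some bag (union = {1, 2, 3, 4, 5}); every edge is covered by a bag; and for each vertex v the set of bags containing v is connected in the bag tree. The decomposition is therefore valid. The largest bag has 3 vertices, so the width is 2.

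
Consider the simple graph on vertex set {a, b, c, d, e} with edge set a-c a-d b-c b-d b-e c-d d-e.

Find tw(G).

A width-2 tree decomposition is:
Bags: B1 = {b, c, d}  B2 = {a, c, d}  B3 = {b, d, e}
Tree: B1–B2, B1–B3
Every bag has size at most 3, so the width is 3 − 1 = 2 and tw(G) ≤ 2. Conversely, {b, d, e} is a clique of size 3, and the vertices of any clique must share a bag in every tree decomposition; so some bag has ≥ 3 vertices and tw(G) ≥ 2. Therefore the treewidth is 2.

2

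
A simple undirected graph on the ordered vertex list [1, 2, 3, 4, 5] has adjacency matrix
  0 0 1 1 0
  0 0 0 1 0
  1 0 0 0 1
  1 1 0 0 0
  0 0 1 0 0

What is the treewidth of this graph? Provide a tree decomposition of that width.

Treewidth 1.
One optimal decomposition is:
Bags: B1 = {2, 4}  B2 = {1, 4}  B3 = {1, 3}  B4 = {3, 5}
Tree: B1–B2, B2–B3, B3–B4

Each bag holds 2 vertices, so the decomposition has width 1, which upper-bounds the treewidth. Since G has at least one edge (e.g. 2–4), it is not an edgeless graph, so tw(G) ≥ 1. Hence tw(G) = 1 exactly.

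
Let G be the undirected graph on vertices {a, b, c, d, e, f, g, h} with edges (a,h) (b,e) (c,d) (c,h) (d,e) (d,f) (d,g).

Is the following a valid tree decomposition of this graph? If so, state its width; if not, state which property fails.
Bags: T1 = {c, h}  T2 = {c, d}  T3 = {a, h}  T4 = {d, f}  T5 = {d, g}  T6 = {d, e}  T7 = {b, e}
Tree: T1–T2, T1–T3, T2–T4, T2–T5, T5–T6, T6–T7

Yes; width 1.

Every vertex of G appears in some bag (union = {a, b, c, d, e, f, g, h}); every edge is covered by a bag; and for each vertex v the set of bags containing v is connected in the bag tree. The decomposition is therefore valid. The largest bag has 2 vertices, so the width is 1.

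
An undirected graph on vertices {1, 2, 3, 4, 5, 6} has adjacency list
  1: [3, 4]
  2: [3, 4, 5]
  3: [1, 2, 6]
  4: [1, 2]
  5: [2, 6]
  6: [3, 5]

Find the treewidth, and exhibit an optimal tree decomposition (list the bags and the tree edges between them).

Treewidth 2.
Bags: B1 = {2, 5, 6}  B2 = {2, 3, 6}  B3 = {2, 3, 4}  B4 = {1, 3, 4}
Tree: B1–B2, B2–B3, B3–B4

Each bag holds 3 vertices, so the decomposition has width 2, which upper-bounds the treewidth. The edges 5–6–3–2–5 form a cycle, so G is not a tree and its treewidth is at least 2. Combining the bounds, tw(G) = 2.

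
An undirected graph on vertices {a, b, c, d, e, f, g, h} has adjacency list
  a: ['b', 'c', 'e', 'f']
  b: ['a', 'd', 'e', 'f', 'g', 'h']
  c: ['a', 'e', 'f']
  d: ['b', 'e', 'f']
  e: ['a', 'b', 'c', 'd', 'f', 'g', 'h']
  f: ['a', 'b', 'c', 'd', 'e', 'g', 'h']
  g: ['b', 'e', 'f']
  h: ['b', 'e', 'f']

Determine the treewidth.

A width-3 tree decomposition is:
Bags: B1 = {a, b, e, f}  B2 = {b, e, f, h}  B3 = {a, c, e, f}  B4 = {b, d, e, f}  B5 = {b, e, f, g}
Tree: B1–B2, B1–B3, B2–B4, B4–B5
Every bag has size at most 4, so the width is 4 − 1 = 3 and tw(G) ≤ 3. For the lower bound, the 4 vertices {a, c, e, f} are pairwise adjacent, and any tree decomposition puts a clique entirely inside one bag — forcing width ≥ 3. The upper and lower bounds meet at 3, so that is the treewidth.

3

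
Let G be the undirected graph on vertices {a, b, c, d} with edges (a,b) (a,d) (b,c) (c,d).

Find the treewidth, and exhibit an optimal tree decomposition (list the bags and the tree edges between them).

Treewidth 2.
Bags: B1 = {a, c, d}  B2 = {a, b, c}
Tree: B1–B2

Every bag has size at most 3, so the width is 3 − 1 = 2 and tw(G) ≤ 2. The edges c–d–a–b–c form a cycle, so G is not a tree and its treewidth is at least 2. Therefore the treewidth is 2.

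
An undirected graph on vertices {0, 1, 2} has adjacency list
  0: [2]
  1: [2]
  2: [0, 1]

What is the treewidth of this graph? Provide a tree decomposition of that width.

Every bag has size at most 2, so the width is 2 − 1 = 1 and tw(G) ≤ 1. G has an edge, so its treewidth is at least 1. Hence tw(G) = 1 exactly.

Treewidth 1.
One such decomposition:
Bags: B1 = {0, 2}  B2 = {1, 2}
Tree: B1–B2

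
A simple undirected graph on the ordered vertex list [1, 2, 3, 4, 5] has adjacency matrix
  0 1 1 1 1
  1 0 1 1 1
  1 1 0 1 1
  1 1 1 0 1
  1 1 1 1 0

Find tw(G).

A width-4 tree decomposition is:
Bags: B1 = {1, 2, 3, 4, 5}
Tree: (single bag)
With just one bag of size 5, the width is 5 − 1 = 4, so tw(G) ≤ 4. Conversely, {1, 2, 3, 4, 5} is a clique of size 5, and the vertices of any clique must share a bag in every tree decomposition; so some bag has ≥ 5 vertices and tw(G) ≥ 4. The upper and lower bounds meet at 4, so that is the treewidth.

4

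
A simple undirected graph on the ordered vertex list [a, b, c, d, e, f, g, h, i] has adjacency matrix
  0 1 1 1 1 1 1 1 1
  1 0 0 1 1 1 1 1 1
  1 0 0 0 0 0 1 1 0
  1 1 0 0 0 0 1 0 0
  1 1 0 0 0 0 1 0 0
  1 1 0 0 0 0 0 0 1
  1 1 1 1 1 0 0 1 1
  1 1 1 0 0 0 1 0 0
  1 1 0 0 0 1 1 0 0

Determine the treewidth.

3

A width-3 tree decomposition is:
Bags: B1 = {a, b, g, i}  B2 = {a, b, g, h}  B3 = {a, b, e, g}  B4 = {a, c, g, h}  B5 = {a, b, f, i}  B6 = {a, b, d, g}
Tree: B1–B2, B2–B3, B2–B4, B1–B5, B2–B6
The largest bag has 4 vertices, giving width 3; this decomposition certifies tw(G) ≤ 3. Conversely, {a, c, g, h} is a clique of size 4, and the vertices of any clique must share a bag in every tree decomposition; so some bag has ≥ 4 vertices and tw(G) ≥ 3. Hence tw(G) = 3 exactly.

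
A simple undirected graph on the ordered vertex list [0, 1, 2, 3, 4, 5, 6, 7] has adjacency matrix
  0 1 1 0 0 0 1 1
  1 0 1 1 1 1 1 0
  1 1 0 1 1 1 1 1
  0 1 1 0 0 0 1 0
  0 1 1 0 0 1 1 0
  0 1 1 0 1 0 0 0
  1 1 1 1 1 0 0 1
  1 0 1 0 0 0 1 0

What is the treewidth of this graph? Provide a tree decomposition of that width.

Treewidth 3.
Bags: B1 = {1, 2, 3, 6}  B2 = {1, 2, 4, 6}  B3 = {0, 1, 2, 6}  B4 = {1, 2, 4, 5}  B5 = {0, 2, 6, 7}
Tree: B1–B2, B1–B3, B2–B4, B3–B5

Every bag has size at most 4, so the width is 4 − 1 = 3 and tw(G) ≤ 3. For the lower bound, the 4 vertices {1, 2, 4, 5} are pairwise adjacent, and any tree decomposition puts a clique entirely inside one bag — forcing width ≥ 3. Hence tw(G) = 3 exactly.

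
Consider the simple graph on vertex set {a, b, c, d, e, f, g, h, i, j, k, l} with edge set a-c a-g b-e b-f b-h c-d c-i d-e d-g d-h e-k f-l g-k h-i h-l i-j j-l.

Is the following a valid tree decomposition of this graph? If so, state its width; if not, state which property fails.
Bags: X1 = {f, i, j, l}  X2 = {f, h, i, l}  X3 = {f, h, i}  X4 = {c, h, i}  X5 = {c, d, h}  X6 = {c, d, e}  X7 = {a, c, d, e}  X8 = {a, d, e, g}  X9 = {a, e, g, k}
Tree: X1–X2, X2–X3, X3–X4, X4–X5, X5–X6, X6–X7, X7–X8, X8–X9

A tree decomposition must satisfy three properties: every vertex lies in some bag; for every edge, both endpoints lie together in some bag; and for every vertex, the bags containing it form a connected subtree. Here vertex b appears in no bag, so the decomposition is invalid.

No — vertex b appears in no bag.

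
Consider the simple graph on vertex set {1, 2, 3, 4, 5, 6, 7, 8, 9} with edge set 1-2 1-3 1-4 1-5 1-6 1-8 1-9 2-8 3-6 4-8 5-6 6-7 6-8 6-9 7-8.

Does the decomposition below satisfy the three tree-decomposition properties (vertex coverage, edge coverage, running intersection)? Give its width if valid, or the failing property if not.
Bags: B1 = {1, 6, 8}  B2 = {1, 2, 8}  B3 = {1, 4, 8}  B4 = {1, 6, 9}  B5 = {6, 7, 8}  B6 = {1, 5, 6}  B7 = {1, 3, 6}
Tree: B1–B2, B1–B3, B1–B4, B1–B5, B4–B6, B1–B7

Yes; width 2.

Vertex coverage: the bags together contain {1, 2, 3, 4, 5, 6, 7, 8, 9}, the full vertex set. Edge coverage: each edge of G has both endpoints in at least one bag. Running intersection: for every vertex, the bags containing it form a connected subtree. All three properties hold, so this is a valid tree decomposition of width max|bag| − 1 = 2, and hence tw(G) ≤ 2.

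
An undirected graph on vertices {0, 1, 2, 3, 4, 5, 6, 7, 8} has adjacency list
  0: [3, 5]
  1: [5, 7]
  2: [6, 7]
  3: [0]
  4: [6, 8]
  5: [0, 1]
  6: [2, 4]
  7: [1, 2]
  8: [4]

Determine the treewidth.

A width-1 tree decomposition is:
Bags: B1 = {0, 3}  B2 = {0, 5}  B3 = {1, 5}  B4 = {1, 7}  B5 = {2, 7}  B6 = {2, 6}  B7 = {4, 6}  B8 = {4, 8}
Tree: B1–B2, B2–B3, B3–B4, B4–B5, B5–B6, B6–B7, B7–B8
Each bag holds 2 vertices, so the decomposition has width 1, which upper-bounds the treewidth. Any graph with an edge has treewidth ≥ 1, and G has the edge 3–0. The upper and lower bounds meet at 1, so that is the treewidth.

1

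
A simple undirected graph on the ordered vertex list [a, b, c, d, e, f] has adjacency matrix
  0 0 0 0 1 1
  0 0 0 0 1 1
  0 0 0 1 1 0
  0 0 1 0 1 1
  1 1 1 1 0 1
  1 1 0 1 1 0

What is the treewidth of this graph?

2

A width-2 tree decomposition is:
Bags: B1 = {d, e, f}  B2 = {b, e, f}  B3 = {a, e, f}  B4 = {c, d, e}
Tree: B1–B2, B1–B3, B1–B4
The largest bag has 3 vertices, giving width 2; this decomposition certifies tw(G) ≤ 2. For the lower bound, the 3 vertices {c, d, e} are pairwise adjacent, and any tree decomposition puts a clique entirely inside one bag — forcing width ≥ 2. Therefore the treewidth is 2.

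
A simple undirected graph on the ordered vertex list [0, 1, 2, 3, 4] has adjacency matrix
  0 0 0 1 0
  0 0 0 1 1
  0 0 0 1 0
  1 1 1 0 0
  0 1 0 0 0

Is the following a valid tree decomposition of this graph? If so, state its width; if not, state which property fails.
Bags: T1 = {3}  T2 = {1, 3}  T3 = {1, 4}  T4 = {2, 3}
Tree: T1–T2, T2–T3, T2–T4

No — vertex 0 appears in no bag.

A tree decomposition must satisfy three properties: every vertex lies in some bag; for every edge, both endpoints lie together in some bag; and for every vertex, the bags containing it form a connected subtree. Here vertex 0 appears in no bag, so the decomposition is invalid.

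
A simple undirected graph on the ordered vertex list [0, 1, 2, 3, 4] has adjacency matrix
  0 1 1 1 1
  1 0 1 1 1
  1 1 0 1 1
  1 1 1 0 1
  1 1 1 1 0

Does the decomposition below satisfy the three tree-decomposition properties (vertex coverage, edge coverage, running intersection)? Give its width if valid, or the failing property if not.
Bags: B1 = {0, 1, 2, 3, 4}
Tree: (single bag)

Checking the three conditions: (i) the bags cover all of {0, 1, 2, 3, 4}; (ii) for each edge, some bag contains both endpoints; (iii) the bags containing any fixed vertex form a subtree. All hold, so the decomposition is valid with width 5 − 1 = 4.

Yes; width 4.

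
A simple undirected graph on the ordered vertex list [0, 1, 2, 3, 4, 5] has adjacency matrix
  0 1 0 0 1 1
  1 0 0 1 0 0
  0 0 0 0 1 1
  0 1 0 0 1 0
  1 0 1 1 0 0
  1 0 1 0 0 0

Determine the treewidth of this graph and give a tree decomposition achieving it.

The largest bag has 3 vertices, giving width 2; this decomposition certifies tw(G) ≤ 2. The edges 3–1–0–4–3 form a cycle, so G is not a tree and its treewidth is at least 2. Combining the bounds, tw(G) = 2.

Treewidth 2.
Bags: B1 = {1, 3, 4}  B2 = {0, 1, 4}  B3 = {0, 2, 4}  B4 = {0, 2, 5}
Tree: B1–B2, B2–B3, B3–B4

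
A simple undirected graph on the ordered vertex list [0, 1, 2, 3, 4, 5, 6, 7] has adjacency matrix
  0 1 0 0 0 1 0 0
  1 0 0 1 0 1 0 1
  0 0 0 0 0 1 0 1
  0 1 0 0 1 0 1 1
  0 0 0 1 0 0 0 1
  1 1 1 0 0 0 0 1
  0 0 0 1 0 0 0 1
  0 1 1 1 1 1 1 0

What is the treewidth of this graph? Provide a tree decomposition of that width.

Treewidth 2.
Bags: B1 = {1, 3, 7}  B2 = {1, 5, 7}  B3 = {0, 1, 5}  B4 = {2, 5, 7}  B5 = {3, 6, 7}  B6 = {3, 4, 7}
Tree: B1–B2, B2–B3, B2–B4, B1–B5, B5–B6

The largest bag has 3 vertices, giving width 2; this decomposition certifies tw(G) ≤ 2. On the other hand G contains the 3-clique {0, 1, 5}. A clique must lie in a single bag of any decomposition, so no decomposition can have width below 2. Hence tw(G) = 2 exactly.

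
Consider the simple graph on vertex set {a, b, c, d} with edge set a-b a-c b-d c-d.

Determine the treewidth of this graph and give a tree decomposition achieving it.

Every bag has size at most 3, so the width is 3 − 1 = 2 and tw(G) ≤ 2. Since a–b–d–c–a is a cycle in G, G is not acyclic. Forests are exactly the graphs of treewidth ≤ 1, so tw(G) ≥ 2. Hence tw(G) = 2 exactly.

Treewidth 2.
One optimal decomposition is:
Bags: B1 = {a, b, d}  B2 = {a, c, d}
Tree: B1–B2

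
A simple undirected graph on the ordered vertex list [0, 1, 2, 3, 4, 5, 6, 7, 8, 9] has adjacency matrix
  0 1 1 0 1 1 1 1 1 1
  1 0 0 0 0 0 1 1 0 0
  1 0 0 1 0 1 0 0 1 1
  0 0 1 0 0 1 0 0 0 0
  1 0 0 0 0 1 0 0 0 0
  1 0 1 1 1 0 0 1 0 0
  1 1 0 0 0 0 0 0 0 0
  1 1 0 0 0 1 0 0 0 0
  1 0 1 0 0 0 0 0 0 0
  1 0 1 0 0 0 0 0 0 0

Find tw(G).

A width-2 tree decomposition is:
Bags: B1 = {0, 2, 5}  B2 = {0, 2, 8}  B3 = {0, 5, 7}  B4 = {0, 1, 7}  B5 = {0, 2, 9}  B6 = {0, 1, 6}  B7 = {0, 4, 5}  B8 = {2, 3, 5}
Tree: B1–B2, B1–B3, B3–B4, B2–B5, B4–B6, B1–B7, B1–B8
Every bag has size at most 3, so the width is 3 − 1 = 2 and tw(G) ≤ 2. For the lower bound, the 3 vertices {0, 1, 6} are pairwise adjacent, and any tree decomposition puts a clique entirely inside one bag — forcing width ≥ 2. Combining the bounds, tw(G) = 2.

2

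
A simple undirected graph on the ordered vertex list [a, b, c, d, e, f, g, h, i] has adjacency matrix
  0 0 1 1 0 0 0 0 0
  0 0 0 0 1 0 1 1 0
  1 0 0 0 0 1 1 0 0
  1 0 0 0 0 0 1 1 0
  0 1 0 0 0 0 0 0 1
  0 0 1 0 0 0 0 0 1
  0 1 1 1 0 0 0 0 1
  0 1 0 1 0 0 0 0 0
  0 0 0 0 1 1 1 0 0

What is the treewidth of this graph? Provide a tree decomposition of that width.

Each bag holds 4 vertices, so the decomposition has width 3, which upper-bounds the treewidth. For the lower bound: the 4 vertex sets {e,f,i}, {b}, {g}, {a,c,d,h} are disjoint, each induces a connected subgraph, and every pair is joined by at least one edge of G. Contracting each set to a single vertex therefore yields K_{4} as a minor, and since treewidth is minor-monotone, tw(G) ≥ tw(K_{4}) = 3. Hence tw(G) = 3 exactly.

Treewidth 3.
Bags: B1 = {b, e, f, i}  B2 = {b, f, g, i}  B3 = {b, c, f, g}  B4 = {b, c, g, h}  B5 = {c, d, g, h}  B6 = {a, c, d, h}
Tree: B1–B2, B2–B3, B3–B4, B4–B5, B5–B6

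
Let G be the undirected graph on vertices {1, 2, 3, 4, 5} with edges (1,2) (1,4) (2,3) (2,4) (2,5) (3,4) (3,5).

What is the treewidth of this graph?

A width-2 tree decomposition is:
Bags: B1 = {2, 3, 4}  B2 = {1, 2, 4}  B3 = {2, 3, 5}
Tree: B1–B2, B1–B3
Each bag holds 3 vertices, so the decomposition has width 2, which upper-bounds the treewidth. For the lower bound, the 3 vertices {1, 2, 4} are pairwise adjacent, and any tree decomposition puts a clique entirely inside one bag — forcing width ≥ 2. Hence tw(G) = 2 exactly.

2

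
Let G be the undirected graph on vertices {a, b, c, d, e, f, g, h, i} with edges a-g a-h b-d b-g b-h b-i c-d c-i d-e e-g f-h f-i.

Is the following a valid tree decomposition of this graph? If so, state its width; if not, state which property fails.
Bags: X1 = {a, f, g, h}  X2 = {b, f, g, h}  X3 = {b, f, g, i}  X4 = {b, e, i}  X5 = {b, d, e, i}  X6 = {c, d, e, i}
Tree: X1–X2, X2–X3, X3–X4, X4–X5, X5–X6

No — edge (g,e) lies in no bag.

A tree decomposition must satisfy three properties: every vertex lies in some bag; for every edge, both endpoints lie together in some bag; and for every vertex, the bags containing it form a connected subtree. Here edge (g,e) lies in no bag, so the decomposition is invalid.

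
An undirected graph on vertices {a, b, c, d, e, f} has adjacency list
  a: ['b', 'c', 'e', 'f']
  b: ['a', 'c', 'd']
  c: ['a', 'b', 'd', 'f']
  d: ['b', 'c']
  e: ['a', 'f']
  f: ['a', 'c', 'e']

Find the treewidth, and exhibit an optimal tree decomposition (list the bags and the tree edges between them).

Every bag has size at most 3, so the width is 3 − 1 = 2 and tw(G) ≤ 2. For the lower bound, the 3 vertices {a, e, f} are pairwise adjacent, and any tree decomposition puts a clique entirely inside one bag — forcing width ≥ 2. Hence tw(G) = 2 exactly.

Treewidth 2.
One such decomposition:
Bags: B1 = {b, c, d}  B2 = {a, b, c}  B3 = {a, c, f}  B4 = {a, e, f}
Tree: B1–B2, B2–B3, B3–B4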